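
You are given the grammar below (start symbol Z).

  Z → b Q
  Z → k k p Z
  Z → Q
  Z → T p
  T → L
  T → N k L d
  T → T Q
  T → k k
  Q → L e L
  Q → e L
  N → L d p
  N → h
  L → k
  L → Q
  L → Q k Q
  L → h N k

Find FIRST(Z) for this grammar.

{ b, e, h, k }

Z → b Q contributes {b}.
Z → k k p Z contributes {k}.
From Z → Q: add FIRST(Q) = { e, h, k }.
From Z → T p: add FIRST(T) = { e, h, k }.
Union: FIRST(Z) = { b, e, h, k }.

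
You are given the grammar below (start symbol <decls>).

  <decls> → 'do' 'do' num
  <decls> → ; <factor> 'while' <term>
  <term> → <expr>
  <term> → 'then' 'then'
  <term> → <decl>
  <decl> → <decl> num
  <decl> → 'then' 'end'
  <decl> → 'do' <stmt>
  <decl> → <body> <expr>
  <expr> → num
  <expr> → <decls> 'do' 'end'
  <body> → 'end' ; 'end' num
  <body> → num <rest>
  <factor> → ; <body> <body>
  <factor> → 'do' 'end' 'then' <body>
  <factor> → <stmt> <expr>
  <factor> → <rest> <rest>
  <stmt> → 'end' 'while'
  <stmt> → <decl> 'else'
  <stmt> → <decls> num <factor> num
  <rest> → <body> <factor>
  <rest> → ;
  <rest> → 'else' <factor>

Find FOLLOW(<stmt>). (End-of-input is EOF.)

In <decl> → 'do' <stmt>: <stmt> is at the end, add FOLLOW(<decl>) = { EOF, 'do', 'else', num }.
In <factor> → <stmt> <expr>: add FIRST(<expr>) = { 'do', ;, num }.
Union: FOLLOW(<stmt>) = { EOF, 'do', 'else', ;, num }.

{ EOF, 'do', 'else', ;, num }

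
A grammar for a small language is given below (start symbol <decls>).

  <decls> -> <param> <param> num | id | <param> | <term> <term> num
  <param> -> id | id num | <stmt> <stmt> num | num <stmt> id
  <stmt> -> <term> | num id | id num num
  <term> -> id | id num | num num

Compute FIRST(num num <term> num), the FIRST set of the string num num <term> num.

num is a terminal; add {num} and stop.

{ num }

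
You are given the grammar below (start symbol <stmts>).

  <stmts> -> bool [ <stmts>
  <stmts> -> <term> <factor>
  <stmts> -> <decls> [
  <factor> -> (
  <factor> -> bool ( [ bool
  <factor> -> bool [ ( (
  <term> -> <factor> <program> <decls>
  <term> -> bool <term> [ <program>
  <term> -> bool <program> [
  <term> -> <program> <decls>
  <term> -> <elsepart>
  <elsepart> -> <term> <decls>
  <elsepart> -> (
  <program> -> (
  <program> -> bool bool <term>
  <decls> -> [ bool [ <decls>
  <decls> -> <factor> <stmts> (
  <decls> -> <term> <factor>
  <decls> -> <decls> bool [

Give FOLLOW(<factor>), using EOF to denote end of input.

{ EOF, (, [, bool }

In <stmts> -> <term> <factor>: <factor> is at the end, add FOLLOW(<stmts>) = { EOF, ( }.
In <term> -> <factor> <program> <decls>: add FIRST(<program> <decls>) = { (, bool }.
In <decls> -> <factor> <stmts> (: add FIRST(<stmts> () = { (, [, bool }.
In <decls> -> <term> <factor>: <factor> is at the end, add FOLLOW(<decls>) = { (, [, bool }.
Union: FOLLOW(<factor>) = { EOF, (, [, bool }.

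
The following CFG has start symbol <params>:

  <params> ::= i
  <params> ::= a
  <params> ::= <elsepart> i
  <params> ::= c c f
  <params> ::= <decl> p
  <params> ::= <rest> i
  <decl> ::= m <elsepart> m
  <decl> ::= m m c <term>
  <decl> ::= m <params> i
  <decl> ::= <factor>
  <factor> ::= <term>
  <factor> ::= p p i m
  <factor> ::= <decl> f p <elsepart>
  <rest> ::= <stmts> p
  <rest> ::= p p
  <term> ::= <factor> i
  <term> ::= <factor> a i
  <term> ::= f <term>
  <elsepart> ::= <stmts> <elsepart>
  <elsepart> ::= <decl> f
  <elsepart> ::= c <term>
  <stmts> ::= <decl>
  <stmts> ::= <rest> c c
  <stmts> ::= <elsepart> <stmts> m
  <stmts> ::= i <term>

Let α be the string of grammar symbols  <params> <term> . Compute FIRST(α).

{ a, c, f, i, m, p }

Add FIRST(<params>) = { a, c, f, i, m, p }; <params> is not nullable, stop.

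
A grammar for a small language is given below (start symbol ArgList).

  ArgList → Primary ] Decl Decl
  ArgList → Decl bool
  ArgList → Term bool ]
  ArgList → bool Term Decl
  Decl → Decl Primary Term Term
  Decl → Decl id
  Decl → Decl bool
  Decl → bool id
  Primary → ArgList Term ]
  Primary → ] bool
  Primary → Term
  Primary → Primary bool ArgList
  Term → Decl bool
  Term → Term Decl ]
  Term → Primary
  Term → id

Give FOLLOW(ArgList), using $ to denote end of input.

ArgList is the start symbol, so $ ∈ FOLLOW(ArgList).
In Primary → ArgList Term ]: add FIRST(Term ]) = { ], bool, id }.
In Primary → Primary bool ArgList: ArgList is at the end, add FOLLOW(Primary) = { $, ], bool, id }.
Union: FOLLOW(ArgList) = { $, ], bool, id }.

{ $, ], bool, id }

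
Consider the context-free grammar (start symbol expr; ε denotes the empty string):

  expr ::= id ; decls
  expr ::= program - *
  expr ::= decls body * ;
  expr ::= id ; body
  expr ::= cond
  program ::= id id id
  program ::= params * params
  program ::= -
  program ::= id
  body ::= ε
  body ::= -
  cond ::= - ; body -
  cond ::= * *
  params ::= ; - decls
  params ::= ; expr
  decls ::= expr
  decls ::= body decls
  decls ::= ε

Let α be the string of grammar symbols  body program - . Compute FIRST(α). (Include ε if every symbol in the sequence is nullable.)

{ -, ;, id }

Add FIRST(body)\{ε} = { - }; body is nullable, continue.
Add FIRST(program) = { -, ;, id }; program is not nullable, stop.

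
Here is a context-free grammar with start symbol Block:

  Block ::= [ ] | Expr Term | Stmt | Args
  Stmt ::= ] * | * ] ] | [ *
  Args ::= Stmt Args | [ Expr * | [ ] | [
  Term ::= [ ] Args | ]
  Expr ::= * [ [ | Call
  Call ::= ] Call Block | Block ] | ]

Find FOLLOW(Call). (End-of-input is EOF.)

{ *, [, ] }

In Expr ::= Call: Call is at the end, add FOLLOW(Expr) = { *, [, ] }.
In Call ::= ] Call Block: add FIRST(Block) = { *, [, ] }.
Union: FOLLOW(Call) = { *, [, ] }.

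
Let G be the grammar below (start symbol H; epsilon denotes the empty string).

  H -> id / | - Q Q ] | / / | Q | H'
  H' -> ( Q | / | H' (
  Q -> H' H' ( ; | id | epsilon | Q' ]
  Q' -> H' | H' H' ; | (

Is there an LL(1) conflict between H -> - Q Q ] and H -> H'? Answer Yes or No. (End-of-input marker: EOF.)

FIRST(- Q Q ]) = { - } and FIRST(H') = { (, / }.
The FIRST sets are disjoint and neither alternative is nullable — no conflict.

No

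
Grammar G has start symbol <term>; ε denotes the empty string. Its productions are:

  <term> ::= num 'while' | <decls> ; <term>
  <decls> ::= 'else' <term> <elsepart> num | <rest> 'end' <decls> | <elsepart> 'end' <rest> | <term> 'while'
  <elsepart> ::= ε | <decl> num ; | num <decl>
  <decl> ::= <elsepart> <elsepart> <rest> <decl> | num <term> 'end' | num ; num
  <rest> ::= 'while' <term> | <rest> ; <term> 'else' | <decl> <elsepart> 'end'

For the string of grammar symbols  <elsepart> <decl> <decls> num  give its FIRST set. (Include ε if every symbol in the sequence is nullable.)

Add FIRST(<elsepart>)\{ε} = { 'while', num }; <elsepart> is nullable, continue.
Add FIRST(<decl>) = { 'while', num }; <decl> is not nullable, stop.

{ 'while', num }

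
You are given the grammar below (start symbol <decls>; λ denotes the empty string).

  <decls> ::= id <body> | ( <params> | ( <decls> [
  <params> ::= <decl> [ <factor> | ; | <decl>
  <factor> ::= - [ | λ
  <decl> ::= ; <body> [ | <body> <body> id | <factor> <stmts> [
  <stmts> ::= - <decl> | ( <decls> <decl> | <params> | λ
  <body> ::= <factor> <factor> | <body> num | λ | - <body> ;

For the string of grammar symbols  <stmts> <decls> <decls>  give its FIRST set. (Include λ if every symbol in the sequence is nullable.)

Add FIRST(<stmts>)\{λ} = { (, -, ;, [, id, num }; <stmts> is nullable, continue.
Add FIRST(<decls>) = { (, id }; <decls> is not nullable, stop.

{ (, -, ;, [, id, num }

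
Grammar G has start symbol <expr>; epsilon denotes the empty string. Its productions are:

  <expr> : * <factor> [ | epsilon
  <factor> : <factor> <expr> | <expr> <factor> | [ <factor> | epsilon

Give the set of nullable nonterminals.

{ <expr>, <factor> }

Directly nullable (have an epsilon-production): <expr>, <factor>.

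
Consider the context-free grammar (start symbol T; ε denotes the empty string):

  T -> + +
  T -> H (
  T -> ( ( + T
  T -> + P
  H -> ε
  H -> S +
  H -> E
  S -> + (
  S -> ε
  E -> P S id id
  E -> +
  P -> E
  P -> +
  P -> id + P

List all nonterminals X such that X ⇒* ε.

{ H, S }

Directly nullable (have an ε-production): H, S.
No other nonterminal has a production whose RHS symbols are all nullable.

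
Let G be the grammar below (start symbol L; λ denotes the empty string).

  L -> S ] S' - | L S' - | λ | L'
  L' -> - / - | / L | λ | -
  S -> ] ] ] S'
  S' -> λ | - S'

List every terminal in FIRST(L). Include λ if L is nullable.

{ -, /, ], λ }

From L -> S ] S' -: add FIRST(S) = { ] }.
From L -> L S' -: L, S' nullable, take FIRST(L) ∪ FIRST(S') ∪ {-} = { -, /, ] }.
L -> λ contributes λ.
From L -> L': add FIRST(L') = { -, /, λ } (including λ since L' is nullable).
Union: FIRST(L) = { -, /, ], λ }.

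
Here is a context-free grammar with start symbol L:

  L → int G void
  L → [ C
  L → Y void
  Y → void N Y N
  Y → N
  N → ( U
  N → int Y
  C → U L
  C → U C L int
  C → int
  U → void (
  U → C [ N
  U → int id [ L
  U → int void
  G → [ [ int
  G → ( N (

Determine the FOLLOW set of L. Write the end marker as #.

{ #, (, [, int, void }

L is the start symbol, so # ∈ FOLLOW(L).
In C → U L: L is at the end, add FOLLOW(C) = { #, (, [, int, void }.
In C → U C L int: add FIRST(int) = { int }.
In U → int id [ L: L is at the end, add FOLLOW(U) = { (, [, int, void }.
Union: FOLLOW(L) = { #, (, [, int, void }.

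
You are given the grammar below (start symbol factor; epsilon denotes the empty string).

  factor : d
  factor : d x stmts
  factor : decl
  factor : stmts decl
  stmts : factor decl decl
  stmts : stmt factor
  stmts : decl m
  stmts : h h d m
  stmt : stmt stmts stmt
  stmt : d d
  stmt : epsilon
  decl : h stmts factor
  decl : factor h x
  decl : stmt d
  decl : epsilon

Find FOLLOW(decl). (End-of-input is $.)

In factor : decl: decl is at the end, add FOLLOW(factor) = { $, d, h, m }.
In factor : stmts decl: decl is at the end, add FOLLOW(factor) = { $, d, h, m }.
In stmts : factor decl decl: add FIRST(decl)\{epsilon} = { d, h, m }.
  Since decl is nullable, also add FOLLOW(stmts) = { $, d, h, m }.
In stmts : factor decl decl: decl is at the end, add FOLLOW(stmts) = { $, d, h, m }.
In stmts : decl m: add FIRST(m) = { m }.
Union: FOLLOW(decl) = { $, d, h, m }.

{ $, d, h, m }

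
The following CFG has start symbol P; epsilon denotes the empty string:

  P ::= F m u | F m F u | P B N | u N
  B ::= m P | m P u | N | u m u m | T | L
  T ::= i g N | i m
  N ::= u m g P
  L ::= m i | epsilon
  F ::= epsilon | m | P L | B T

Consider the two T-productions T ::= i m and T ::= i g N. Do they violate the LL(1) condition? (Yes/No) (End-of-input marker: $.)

Yes

FIRST(i m) = { i } and FIRST(i g N) = { i }.
Both contain i, so the two alternatives are not disjoint — LL(1) conflict.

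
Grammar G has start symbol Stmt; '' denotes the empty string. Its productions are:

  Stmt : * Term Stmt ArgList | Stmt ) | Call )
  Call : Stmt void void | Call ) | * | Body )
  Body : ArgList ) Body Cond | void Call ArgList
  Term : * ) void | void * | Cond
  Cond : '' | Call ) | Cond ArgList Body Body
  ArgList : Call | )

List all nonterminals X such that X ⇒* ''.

Directly nullable (have an ''-production): Cond.
Term : Cond with every symbol nullable, so Term is nullable.
No other nonterminal has a production whose RHS symbols are all nullable.

{ Cond, Term }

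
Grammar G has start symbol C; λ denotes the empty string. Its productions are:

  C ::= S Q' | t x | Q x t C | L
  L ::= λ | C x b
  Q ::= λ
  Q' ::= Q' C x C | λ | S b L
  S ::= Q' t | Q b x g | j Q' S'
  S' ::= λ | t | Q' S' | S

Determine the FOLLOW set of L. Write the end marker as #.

In C ::= L: L is at the end, add FOLLOW(C) = { #, b, j, t, x }.
In Q' ::= S b L: L is at the end, add FOLLOW(Q') = { #, b, j, t, x }.
Union: FOLLOW(L) = { #, b, j, t, x }.

{ #, b, j, t, x }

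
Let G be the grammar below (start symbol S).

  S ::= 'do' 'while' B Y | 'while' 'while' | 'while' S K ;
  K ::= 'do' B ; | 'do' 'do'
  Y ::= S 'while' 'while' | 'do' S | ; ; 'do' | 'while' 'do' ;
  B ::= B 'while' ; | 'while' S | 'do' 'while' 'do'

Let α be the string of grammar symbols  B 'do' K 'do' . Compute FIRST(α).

{ 'do', 'while' }

Add FIRST(B) = { 'do', 'while' }; B is not nullable, stop.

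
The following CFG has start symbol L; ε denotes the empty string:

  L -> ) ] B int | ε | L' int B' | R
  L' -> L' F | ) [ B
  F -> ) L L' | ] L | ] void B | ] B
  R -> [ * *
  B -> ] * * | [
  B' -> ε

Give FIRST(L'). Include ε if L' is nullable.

{ ) }

From L' -> L' F: add FIRST(L') = { ) }.
L' -> ) [ B contributes {)}.
Union: FIRST(L') = { ) }.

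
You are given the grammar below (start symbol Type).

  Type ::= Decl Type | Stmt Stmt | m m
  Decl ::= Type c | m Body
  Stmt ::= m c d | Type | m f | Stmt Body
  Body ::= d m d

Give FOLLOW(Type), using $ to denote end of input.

{ $, c, d, m }

Type is the start symbol, so $ ∈ FOLLOW(Type).
In Type ::= Decl Type: Type is at the end, add FOLLOW(Type) = { $, c, d, m }.
In Decl ::= Type c: add FIRST(c) = { c }.
In Stmt ::= Type: Type is at the end, add FOLLOW(Stmt) = { $, c, d, m }.
Union: FOLLOW(Type) = { $, c, d, m }.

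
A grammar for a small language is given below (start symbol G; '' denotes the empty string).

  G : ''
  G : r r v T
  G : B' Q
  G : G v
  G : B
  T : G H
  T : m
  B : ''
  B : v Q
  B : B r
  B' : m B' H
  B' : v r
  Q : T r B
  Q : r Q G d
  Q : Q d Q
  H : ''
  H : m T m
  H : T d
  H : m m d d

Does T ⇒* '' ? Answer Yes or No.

Yes

T : G H and each of G, H is nullable, so T ⇒* ''.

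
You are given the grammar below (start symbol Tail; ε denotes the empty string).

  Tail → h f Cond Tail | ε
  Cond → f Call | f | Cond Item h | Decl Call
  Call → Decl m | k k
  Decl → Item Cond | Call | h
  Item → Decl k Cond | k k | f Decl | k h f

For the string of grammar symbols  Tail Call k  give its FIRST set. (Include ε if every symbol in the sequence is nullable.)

Add FIRST(Tail)\{ε} = { h }; Tail is nullable, continue.
Add FIRST(Call) = { f, h, k }; Call is not nullable, stop.

{ f, h, k }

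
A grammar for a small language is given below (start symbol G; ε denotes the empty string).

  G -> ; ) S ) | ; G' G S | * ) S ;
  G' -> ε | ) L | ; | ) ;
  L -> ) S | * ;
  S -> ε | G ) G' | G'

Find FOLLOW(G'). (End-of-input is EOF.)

In G -> ; G' G S: add FIRST(G S) = { *, ; }.
In S -> G ) G': G' is at the end, add FOLLOW(S) = { EOF, ), *, ; }.
In S -> G': G' is at the end, add FOLLOW(S) = { EOF, ), *, ; }.
Union: FOLLOW(G') = { EOF, ), *, ; }.

{ EOF, ), *, ; }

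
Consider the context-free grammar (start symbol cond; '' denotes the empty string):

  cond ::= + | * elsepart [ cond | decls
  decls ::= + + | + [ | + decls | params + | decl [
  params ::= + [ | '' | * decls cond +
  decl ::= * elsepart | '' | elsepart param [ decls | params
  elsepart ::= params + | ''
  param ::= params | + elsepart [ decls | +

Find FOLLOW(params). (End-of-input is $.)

{ +, [ }

In decls ::= params +: add FIRST(+) = { + }.
In decl ::= params: params is at the end, add FOLLOW(decl) = { [ }.
In elsepart ::= params +: add FIRST(+) = { + }.
In param ::= params: params is at the end, add FOLLOW(param) = { [ }.
Union: FOLLOW(params) = { +, [ }.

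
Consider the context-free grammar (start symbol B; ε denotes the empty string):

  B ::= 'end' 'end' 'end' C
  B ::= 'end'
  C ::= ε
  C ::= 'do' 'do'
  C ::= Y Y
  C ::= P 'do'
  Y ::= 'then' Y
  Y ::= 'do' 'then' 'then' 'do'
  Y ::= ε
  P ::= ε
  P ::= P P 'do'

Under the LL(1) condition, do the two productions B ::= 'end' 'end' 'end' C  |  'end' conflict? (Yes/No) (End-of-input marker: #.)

FIRST('end' 'end' 'end' C) = { 'end' } and FIRST('end') = { 'end' }.
Both contain 'end', so the two alternatives are not disjoint — LL(1) conflict.

Yes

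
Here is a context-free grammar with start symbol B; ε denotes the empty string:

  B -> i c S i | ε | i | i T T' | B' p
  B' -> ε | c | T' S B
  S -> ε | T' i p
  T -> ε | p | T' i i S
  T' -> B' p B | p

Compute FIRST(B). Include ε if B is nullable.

{ c, i, p, ε }

B -> i c S i contributes {i}.
B -> ε contributes ε.
B -> i contributes {i}.
B -> i T T' contributes {i}.
From B -> B' p: B' nullable, take FIRST(B') ∪ {p} = { c, p }.
Union: FIRST(B) = { c, i, p, ε }.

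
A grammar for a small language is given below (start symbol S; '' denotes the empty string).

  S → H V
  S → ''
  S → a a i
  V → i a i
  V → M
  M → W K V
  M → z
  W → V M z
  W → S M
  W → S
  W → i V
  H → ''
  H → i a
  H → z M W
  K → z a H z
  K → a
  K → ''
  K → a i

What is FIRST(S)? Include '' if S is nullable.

{ a, i, z, '' }

From S → H V: H nullable, take FIRST(H) ∪ FIRST(V) = { a, i, z }.
S → '' contributes ''.
S → a a i contributes {a}.
Union: FIRST(S) = { a, i, z, '' }.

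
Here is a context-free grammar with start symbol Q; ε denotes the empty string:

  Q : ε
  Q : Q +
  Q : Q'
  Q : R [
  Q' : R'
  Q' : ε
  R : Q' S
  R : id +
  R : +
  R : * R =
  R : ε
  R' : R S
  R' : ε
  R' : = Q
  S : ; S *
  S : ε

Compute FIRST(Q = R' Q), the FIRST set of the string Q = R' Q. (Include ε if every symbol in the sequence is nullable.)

{ *, +, ;, =, [, id }

Add FIRST(Q)\{ε} = { *, +, ;, =, [, id }; Q is nullable, continue.
= is a terminal; add {=} and stop.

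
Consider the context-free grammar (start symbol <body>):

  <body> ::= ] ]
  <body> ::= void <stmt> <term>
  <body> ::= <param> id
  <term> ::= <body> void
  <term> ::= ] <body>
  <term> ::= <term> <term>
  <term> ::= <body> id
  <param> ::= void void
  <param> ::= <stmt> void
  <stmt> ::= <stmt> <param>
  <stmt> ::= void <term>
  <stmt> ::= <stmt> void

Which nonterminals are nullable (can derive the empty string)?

{ } (none)

No nonterminal has an empty production or an RHS whose symbols are all nullable.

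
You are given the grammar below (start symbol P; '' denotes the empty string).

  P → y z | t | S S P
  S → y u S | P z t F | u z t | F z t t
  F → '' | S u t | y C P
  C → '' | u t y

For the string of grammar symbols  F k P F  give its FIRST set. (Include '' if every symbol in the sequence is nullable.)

Add FIRST(F)\{''} = { t, u, y, z }; F is nullable, continue.
k is a terminal; add {k} and stop.

{ k, t, u, y, z }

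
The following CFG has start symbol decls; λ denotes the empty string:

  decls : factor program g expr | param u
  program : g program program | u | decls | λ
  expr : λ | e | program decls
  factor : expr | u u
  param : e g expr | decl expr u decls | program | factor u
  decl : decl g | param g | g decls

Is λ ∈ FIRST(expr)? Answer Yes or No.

expr has an λ-production, so expr ⇒ λ.

Yes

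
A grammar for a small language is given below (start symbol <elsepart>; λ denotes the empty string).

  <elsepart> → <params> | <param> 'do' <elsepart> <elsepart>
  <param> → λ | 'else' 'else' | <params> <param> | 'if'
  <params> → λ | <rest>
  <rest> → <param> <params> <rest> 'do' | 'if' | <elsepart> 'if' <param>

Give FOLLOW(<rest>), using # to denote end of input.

In <params> → <rest>: <rest> is at the end, add FOLLOW(<params>) = { #, 'do', 'else', 'if' }.
In <rest> → <param> <params> <rest> 'do': add FIRST('do') = { 'do' }.
Union: FOLLOW(<rest>) = { #, 'do', 'else', 'if' }.

{ #, 'do', 'else', 'if' }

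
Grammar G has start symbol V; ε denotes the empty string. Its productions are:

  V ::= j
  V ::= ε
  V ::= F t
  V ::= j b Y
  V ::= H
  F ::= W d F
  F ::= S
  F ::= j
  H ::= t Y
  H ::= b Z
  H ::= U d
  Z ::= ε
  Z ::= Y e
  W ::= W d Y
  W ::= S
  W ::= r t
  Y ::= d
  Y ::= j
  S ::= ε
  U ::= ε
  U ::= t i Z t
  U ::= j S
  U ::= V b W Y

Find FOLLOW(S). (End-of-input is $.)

{ d, j, t }

In F ::= S: S is at the end, add FOLLOW(F) = { t }.
In W ::= S: S is at the end, add FOLLOW(W) = { d, j }.
In U ::= j S: S is at the end, add FOLLOW(U) = { d }.
Union: FOLLOW(S) = { d, j, t }.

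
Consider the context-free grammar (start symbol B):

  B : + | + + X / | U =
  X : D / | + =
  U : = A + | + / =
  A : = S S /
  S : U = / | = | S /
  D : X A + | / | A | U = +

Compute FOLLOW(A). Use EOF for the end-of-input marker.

{ +, / }

In U : = A +: add FIRST(+) = { + }.
In D : X A +: add FIRST(+) = { + }.
In D : A: A is at the end, add FOLLOW(D) = { / }.
Union: FOLLOW(A) = { +, / }.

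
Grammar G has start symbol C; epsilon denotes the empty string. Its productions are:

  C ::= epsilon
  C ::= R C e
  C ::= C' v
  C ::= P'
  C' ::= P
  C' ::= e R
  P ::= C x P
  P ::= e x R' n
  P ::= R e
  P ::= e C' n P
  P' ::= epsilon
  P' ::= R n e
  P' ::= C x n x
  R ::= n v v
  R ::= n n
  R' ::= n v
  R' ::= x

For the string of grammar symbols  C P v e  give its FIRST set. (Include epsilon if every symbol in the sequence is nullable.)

Add FIRST(C)\{epsilon} = { e, n, x }; C is nullable, continue.
Add FIRST(P) = { e, n, x }; P is not nullable, stop.

{ e, n, x }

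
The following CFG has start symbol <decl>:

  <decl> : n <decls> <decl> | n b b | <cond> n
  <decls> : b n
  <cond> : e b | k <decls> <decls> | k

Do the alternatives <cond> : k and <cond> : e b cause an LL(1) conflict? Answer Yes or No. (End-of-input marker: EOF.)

FIRST(k) = { k } and FIRST(e b) = { e }.
The FIRST sets are disjoint and neither alternative is nullable — no conflict.

No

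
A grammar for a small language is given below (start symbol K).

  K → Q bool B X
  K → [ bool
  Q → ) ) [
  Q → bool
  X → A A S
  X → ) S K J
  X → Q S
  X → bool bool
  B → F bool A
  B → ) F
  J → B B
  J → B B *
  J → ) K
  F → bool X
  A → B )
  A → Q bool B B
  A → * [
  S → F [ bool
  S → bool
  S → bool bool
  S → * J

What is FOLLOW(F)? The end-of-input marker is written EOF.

In B → F bool A: add FIRST(bool A) = { bool }.
In B → ) F: F is at the end, add FOLLOW(B) = { EOF, ), *, [, bool }.
In S → F [ bool: add FIRST([ bool) = { [ }.
Union: FOLLOW(F) = { EOF, ), *, [, bool }.

{ EOF, ), *, [, bool }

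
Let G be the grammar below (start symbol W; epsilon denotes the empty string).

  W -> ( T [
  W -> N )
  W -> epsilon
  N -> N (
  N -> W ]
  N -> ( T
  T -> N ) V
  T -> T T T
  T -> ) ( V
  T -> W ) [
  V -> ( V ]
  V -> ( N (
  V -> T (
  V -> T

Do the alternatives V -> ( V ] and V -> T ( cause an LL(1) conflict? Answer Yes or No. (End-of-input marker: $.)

FIRST(( V ]) = { ( } and FIRST(T () = { (, ), ] }.
Both contain (, so the two alternatives are not disjoint — LL(1) conflict.

Yes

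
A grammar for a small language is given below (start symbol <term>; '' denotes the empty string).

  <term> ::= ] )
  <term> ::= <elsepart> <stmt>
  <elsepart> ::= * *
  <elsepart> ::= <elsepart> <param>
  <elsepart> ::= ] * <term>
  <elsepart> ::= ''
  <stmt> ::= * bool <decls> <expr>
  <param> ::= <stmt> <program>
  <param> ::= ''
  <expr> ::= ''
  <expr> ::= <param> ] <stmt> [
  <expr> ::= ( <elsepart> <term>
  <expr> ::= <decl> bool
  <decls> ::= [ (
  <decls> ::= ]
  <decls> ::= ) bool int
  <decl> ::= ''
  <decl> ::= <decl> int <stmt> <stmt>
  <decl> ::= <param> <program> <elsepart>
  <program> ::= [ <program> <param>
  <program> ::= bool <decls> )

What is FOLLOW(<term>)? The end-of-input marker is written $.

<term> is the start symbol, so $ ∈ FOLLOW(<term>).
In <elsepart> ::= ] * <term>: <term> is at the end, add FOLLOW(<elsepart>) = { *, ], bool, int }.
In <expr> ::= ( <elsepart> <term>: <term> is at the end, add FOLLOW(<expr>) = { $, *, [, ], bool, int }.
Union: FOLLOW(<term>) = { $, *, [, ], bool, int }.

{ $, *, [, ], bool, int }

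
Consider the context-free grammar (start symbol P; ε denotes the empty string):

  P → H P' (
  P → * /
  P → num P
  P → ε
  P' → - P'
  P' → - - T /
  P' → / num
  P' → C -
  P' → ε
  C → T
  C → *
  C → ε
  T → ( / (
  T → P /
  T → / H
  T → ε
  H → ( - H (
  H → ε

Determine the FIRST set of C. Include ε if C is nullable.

From C → T: add FIRST(T) = { (, *, -, /, num, ε } (including ε since T is nullable).
C → * contributes {*}.
C → ε contributes ε.
Union: FIRST(C) = { (, *, -, /, num, ε }.

{ (, *, -, /, num, ε }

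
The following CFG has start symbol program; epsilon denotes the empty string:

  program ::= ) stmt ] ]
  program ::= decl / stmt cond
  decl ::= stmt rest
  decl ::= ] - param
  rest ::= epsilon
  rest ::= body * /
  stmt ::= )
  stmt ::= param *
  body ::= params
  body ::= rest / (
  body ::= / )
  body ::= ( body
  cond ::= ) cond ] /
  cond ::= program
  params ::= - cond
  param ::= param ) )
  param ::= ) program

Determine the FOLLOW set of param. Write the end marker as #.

In decl ::= ] - param: param is at the end, add FOLLOW(decl) = { / }.
In stmt ::= param *: add FIRST(*) = { * }.
In param ::= param ) ): add FIRST() )) = { ) }.
Union: FOLLOW(param) = { ), *, / }.

{ ), *, / }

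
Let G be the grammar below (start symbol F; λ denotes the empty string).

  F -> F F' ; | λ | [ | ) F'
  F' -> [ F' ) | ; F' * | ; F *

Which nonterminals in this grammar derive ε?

Directly nullable (have an λ-production): F.
No other nonterminal has a production whose RHS symbols are all nullable.

{ F }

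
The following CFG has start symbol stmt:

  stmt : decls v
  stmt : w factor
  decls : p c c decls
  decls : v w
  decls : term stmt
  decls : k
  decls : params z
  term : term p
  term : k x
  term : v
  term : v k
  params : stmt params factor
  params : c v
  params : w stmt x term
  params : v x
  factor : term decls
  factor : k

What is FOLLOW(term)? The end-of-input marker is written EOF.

In decls : term stmt: add FIRST(stmt) = { c, k, p, v, w }.
In term : term p: add FIRST(p) = { p }.
In params : w stmt x term: term is at the end, add FOLLOW(params) = { k, v, z }.
In factor : term decls: add FIRST(decls) = { c, k, p, v, w }.
Union: FOLLOW(term) = { c, k, p, v, w, z }.

{ c, k, p, v, w, z }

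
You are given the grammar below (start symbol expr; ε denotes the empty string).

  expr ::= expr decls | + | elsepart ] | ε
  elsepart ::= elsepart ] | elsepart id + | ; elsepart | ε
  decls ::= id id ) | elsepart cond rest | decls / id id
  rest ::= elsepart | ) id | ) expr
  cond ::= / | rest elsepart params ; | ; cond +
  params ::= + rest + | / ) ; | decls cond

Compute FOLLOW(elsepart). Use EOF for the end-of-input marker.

In expr ::= elsepart ]: add FIRST(]) = { ] }.
In elsepart ::= elsepart ]: add FIRST(]) = { ] }.
In elsepart ::= elsepart id +: add FIRST(id +) = { id }.
In elsepart ::= ; elsepart: elsepart is at the end, add FOLLOW(elsepart) = { EOF, ), +, /, ;, ], id }.
In decls ::= elsepart cond rest: add FIRST(cond rest) = { ), +, /, ;, ], id }.
In rest ::= elsepart: elsepart is at the end, add FOLLOW(rest) = { EOF, ), +, /, ;, ], id }.
In cond ::= rest elsepart params ;: add FIRST(params ;) = { ), +, /, ;, ], id }.
Union: FOLLOW(elsepart) = { EOF, ), +, /, ;, ], id }.

{ EOF, ), +, /, ;, ], id }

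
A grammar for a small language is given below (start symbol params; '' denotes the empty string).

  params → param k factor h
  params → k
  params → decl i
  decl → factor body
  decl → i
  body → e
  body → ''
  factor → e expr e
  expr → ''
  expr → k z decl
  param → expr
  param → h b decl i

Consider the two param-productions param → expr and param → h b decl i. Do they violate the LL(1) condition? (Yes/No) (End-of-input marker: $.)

No

FIRST(expr) = { k, '' } and FIRST(h b decl i) = { h }.
The first is nullable but FOLLOW(param) = { k } is disjoint from FIRST of the second.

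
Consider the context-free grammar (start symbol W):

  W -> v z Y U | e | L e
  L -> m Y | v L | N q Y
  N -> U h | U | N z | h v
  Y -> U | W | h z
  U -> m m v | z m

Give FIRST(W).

W -> v z Y U contributes {v}.
W -> e contributes {e}.
From W -> L e: add FIRST(L) = { h, m, v, z }.
Union: FIRST(W) = { e, h, m, v, z }.

{ e, h, m, v, z }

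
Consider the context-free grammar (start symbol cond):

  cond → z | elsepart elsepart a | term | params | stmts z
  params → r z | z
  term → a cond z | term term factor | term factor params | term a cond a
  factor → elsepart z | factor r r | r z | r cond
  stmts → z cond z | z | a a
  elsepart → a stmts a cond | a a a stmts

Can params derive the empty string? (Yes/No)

No nonterminal in this grammar is nullable.
No production of params has an RHS whose symbols are all nullable, so params is not nullable.

No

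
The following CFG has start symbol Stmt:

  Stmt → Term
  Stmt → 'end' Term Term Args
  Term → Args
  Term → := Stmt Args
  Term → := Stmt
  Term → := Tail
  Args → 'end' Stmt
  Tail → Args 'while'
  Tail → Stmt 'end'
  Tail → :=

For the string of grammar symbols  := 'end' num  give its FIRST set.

{ := }

:= is a terminal; add {:=} and stop.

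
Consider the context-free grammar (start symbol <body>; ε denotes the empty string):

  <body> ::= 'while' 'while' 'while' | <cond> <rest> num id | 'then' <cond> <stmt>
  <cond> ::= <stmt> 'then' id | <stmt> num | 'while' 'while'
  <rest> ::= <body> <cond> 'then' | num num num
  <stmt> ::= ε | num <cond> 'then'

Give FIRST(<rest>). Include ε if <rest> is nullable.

From <rest> ::= <body> <cond> 'then': add FIRST(<body>) = { 'then', 'while', num }.
<rest> ::= num num num contributes {num}.
Union: FIRST(<rest>) = { 'then', 'while', num }.

{ 'then', 'while', num }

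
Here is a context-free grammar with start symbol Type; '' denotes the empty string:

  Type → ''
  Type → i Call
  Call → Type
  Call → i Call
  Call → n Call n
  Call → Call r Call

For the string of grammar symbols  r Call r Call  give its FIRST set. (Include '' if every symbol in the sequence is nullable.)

{ r }

r is a terminal; add {r} and stop.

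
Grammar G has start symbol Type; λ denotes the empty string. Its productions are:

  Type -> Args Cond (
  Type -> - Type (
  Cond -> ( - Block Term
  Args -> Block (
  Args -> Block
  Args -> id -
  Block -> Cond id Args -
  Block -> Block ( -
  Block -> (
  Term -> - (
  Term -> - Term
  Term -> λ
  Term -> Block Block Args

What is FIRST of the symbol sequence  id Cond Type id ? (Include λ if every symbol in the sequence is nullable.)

id is a terminal; add {id} and stop.

{ id }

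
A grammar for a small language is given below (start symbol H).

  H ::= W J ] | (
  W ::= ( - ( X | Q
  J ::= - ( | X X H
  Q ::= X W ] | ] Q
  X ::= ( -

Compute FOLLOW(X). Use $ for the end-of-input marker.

{ (, -, ] }

In W ::= ( - ( X: X is at the end, add FOLLOW(W) = { (, -, ] }.
In J ::= X X H: add FIRST(X H) = { ( }.
In J ::= X X H: add FIRST(H) = { (, ] }.
In Q ::= X W ]: add FIRST(W ]) = { (, ] }.
Union: FOLLOW(X) = { (, -, ] }.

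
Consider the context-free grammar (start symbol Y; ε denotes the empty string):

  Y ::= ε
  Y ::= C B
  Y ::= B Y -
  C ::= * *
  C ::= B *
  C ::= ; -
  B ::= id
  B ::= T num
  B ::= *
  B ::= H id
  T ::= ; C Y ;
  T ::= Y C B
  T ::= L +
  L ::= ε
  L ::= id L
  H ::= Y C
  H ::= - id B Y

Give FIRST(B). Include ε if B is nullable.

{ *, +, -, ;, id }

B ::= id contributes {id}.
From B ::= T num: add FIRST(T) = { *, +, -, ;, id }.
B ::= * contributes {*}.
From B ::= H id: add FIRST(H) = { *, +, -, ;, id }.
Union: FIRST(B) = { *, +, -, ;, id }.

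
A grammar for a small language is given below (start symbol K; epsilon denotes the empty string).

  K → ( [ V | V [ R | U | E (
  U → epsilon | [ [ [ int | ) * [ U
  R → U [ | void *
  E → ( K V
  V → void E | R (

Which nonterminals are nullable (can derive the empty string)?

Directly nullable (have an epsilon-production): U.
K → U with every symbol nullable, so K is nullable.
No other nonterminal has a production whose RHS symbols are all nullable.

{ K, U }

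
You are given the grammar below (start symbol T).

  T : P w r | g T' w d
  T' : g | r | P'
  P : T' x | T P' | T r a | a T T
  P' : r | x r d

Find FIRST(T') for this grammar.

T' : g contributes {g}.
T' : r contributes {r}.
From T' : P': add FIRST(P') = { r, x }.
Union: FIRST(T') = { g, r, x }.

{ g, r, x }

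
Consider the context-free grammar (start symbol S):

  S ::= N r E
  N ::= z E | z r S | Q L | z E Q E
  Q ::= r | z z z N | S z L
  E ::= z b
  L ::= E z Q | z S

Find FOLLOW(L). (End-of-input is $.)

In N ::= Q L: L is at the end, add FOLLOW(N) = { r, z }.
In Q ::= S z L: L is at the end, add FOLLOW(Q) = { r, z }.
Union: FOLLOW(L) = { r, z }.

{ r, z }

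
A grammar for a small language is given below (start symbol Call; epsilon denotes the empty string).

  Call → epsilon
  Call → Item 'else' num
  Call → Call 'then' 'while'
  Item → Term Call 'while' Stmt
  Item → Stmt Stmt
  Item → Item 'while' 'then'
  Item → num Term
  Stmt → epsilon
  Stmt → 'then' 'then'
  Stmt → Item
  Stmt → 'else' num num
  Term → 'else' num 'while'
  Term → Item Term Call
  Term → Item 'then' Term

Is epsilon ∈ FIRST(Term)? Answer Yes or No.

Nullable nonterminals: Call, Item, Stmt.
No production of Term has an RHS whose symbols are all nullable, so Term is not nullable.

No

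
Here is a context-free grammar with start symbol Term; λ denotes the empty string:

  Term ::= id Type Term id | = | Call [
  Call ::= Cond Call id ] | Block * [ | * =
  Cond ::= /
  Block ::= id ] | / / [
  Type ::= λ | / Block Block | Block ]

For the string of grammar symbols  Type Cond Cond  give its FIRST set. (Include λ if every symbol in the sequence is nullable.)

Add FIRST(Type)\{λ} = { /, id }; Type is nullable, continue.
Add FIRST(Cond) = { / }; Cond is not nullable, stop.

{ /, id }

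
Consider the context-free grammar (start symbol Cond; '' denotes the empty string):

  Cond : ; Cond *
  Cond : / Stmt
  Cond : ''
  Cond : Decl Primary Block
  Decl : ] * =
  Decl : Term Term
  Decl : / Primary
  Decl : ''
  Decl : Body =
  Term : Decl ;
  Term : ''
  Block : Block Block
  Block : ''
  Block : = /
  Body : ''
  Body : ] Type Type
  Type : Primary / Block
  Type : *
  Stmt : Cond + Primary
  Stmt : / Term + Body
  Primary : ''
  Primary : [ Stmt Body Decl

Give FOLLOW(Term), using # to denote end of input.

In Decl : Term Term: add FIRST(Term)\{''} = { /, ;, =, ] }.
  Since Term is nullable, also add FOLLOW(Decl) = { #, *, +, /, ;, =, [, ] }.
In Decl : Term Term: Term is at the end, add FOLLOW(Decl) = { #, *, +, /, ;, =, [, ] }.
In Stmt : / Term + Body: add FIRST(+ Body) = { + }.
Union: FOLLOW(Term) = { #, *, +, /, ;, =, [, ] }.

{ #, *, +, /, ;, =, [, ] }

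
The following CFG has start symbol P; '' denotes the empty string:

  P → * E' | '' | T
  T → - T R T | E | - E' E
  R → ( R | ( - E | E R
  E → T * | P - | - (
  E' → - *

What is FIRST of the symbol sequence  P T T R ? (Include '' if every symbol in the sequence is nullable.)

Add FIRST(P)\{''} = { *, - }; P is nullable, continue.
Add FIRST(T) = { *, - }; T is not nullable, stop.

{ *, - }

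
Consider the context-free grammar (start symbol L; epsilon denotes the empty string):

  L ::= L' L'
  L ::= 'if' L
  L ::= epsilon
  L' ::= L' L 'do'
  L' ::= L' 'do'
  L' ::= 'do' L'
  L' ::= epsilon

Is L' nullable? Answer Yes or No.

L' has an epsilon-production, so L' ⇒ epsilon.

Yes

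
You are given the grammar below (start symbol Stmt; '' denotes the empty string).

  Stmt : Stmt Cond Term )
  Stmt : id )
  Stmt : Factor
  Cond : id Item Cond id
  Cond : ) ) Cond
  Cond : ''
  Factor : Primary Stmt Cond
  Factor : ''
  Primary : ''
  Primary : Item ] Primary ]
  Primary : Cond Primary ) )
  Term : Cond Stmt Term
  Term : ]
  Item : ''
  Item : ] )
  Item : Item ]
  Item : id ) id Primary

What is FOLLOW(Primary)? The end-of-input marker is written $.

In Factor : Primary Stmt Cond: add FIRST(Stmt Cond)\{''} = { ), ], id }.
  Since Stmt Cond is nullable, also add FOLLOW(Factor) = { $, ), ], id }.
In Primary : Item ] Primary ]: add FIRST(]) = { ] }.
In Primary : Cond Primary ) ): add FIRST() )) = { ) }.
In Item : id ) id Primary: Primary is at the end, add FOLLOW(Item) = { ), ], id }.
Union: FOLLOW(Primary) = { $, ), ], id }.

{ $, ), ], id }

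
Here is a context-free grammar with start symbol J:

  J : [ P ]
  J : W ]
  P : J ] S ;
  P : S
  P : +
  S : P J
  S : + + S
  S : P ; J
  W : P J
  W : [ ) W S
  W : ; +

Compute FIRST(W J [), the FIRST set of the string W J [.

{ +, ;, [ }

Add FIRST(W) = { +, ;, [ }; W is not nullable, stop.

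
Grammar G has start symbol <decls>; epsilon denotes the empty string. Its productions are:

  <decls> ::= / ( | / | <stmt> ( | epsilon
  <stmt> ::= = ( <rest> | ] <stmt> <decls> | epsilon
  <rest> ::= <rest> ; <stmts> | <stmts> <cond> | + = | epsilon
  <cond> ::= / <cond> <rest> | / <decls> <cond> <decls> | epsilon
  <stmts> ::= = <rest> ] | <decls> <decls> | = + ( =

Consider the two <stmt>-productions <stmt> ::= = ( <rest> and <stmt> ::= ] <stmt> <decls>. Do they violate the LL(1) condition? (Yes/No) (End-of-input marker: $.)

FIRST(= ( <rest>) = { = } and FIRST(] <stmt> <decls>) = { ] }.
The FIRST sets are disjoint and neither alternative is nullable — no conflict.

No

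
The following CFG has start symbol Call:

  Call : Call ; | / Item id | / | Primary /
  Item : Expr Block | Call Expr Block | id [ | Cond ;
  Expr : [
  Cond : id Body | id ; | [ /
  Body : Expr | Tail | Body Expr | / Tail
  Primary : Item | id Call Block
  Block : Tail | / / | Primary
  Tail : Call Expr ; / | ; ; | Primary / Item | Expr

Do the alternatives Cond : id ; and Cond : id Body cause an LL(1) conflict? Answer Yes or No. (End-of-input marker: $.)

FIRST(id ;) = { id } and FIRST(id Body) = { id }.
Both contain id, so the two alternatives are not disjoint — LL(1) conflict.

Yes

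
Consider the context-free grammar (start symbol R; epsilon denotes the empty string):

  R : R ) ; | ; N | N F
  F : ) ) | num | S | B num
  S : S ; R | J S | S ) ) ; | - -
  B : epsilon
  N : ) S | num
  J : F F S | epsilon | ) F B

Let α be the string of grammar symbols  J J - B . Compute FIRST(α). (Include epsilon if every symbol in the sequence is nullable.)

Add FIRST(J)\{epsilon} = { ), -, num }; J is nullable, continue.
Add FIRST(J)\{epsilon} = { ), -, num }; J is nullable, continue.
- is a terminal; add {-} and stop.

{ ), -, num }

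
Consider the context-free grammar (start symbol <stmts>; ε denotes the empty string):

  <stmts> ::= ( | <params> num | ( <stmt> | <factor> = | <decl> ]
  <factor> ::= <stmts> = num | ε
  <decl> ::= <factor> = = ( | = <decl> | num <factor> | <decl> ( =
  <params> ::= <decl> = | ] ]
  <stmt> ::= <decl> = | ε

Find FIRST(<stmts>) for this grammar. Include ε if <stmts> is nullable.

{ (, =, ], num }

<stmts> ::= ( contributes {(}.
From <stmts> ::= <params> num: add FIRST(<params>) = { (, =, ], num }.
<stmts> ::= ( <stmt> contributes {(}.
From <stmts> ::= <factor> =: <factor> nullable, take FIRST(<factor>) ∪ {=} = { (, =, ], num }.
From <stmts> ::= <decl> ]: add FIRST(<decl>) = { (, =, ], num }.
Union: FIRST(<stmts>) = { (, =, ], num }.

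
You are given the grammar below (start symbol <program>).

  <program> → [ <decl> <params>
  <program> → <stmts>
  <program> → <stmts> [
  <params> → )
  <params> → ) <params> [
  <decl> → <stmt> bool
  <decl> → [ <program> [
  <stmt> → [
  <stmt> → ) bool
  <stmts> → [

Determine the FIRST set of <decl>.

From <decl> → <stmt> bool: add FIRST(<stmt>) = { ), [ }.
<decl> → [ <program> [ contributes {[}.
Union: FIRST(<decl>) = { ), [ }.

{ ), [ }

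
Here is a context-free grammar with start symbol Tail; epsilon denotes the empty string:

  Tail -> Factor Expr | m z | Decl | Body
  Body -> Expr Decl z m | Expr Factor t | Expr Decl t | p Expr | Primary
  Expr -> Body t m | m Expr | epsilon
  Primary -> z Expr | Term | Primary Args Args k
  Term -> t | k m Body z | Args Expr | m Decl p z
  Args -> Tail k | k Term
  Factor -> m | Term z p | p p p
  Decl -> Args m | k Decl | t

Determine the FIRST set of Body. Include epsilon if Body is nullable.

{ k, m, p, t, z }

From Body -> Expr Decl z m: Expr nullable, take FIRST(Expr) ∪ FIRST(Decl) = { k, m, p, t, z }.
From Body -> Expr Factor t: Expr nullable, take FIRST(Expr) ∪ FIRST(Factor) = { k, m, p, t, z }.
From Body -> Expr Decl t: Expr nullable, take FIRST(Expr) ∪ FIRST(Decl) = { k, m, p, t, z }.
Body -> p Expr contributes {p}.
From Body -> Primary: add FIRST(Primary) = { k, m, p, t, z }.
Union: FIRST(Body) = { k, m, p, t, z }.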